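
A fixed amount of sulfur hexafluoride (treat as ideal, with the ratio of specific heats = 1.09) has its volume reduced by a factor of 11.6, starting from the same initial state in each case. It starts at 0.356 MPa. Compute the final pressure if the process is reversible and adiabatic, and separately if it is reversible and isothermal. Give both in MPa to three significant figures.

Isothermal: P₂ = P₁(V₁/V₂) = 0.356×11.6 = 4.13 MPa.
Adiabatic: P₂ = P₁(V₁/V₂)^γ = 0.356×11.6^(1.09) = 5.149 MPa.

adiabatic: 5.15 MPa; isothermal: 4.13 MPa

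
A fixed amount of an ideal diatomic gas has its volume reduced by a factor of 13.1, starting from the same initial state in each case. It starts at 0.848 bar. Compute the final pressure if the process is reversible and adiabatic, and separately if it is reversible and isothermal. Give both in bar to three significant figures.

adiabatic: 31.1 bar; isothermal: 11.1 bar

For a diatomic ideal gas γ = 7/5.
Isothermal: P₂ = P₁(V₁/V₂) = 0.848×13.1 = 11.11 bar.
Adiabatic: P₂ = P₁(V₁/V₂)^γ = 0.848×13.1^(7/5) = 31.09 bar.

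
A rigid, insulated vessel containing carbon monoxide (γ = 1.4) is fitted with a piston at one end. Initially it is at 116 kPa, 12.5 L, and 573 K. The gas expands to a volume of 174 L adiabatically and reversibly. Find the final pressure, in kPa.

P₂ ≈ 2.91 kPa

Since PV^γ is constant along a reversible adiabat, P₂ = P₁ (V₁/V₂)^γ.
P₂ = 116 × (12.5/174)^(1.4) = 2.906 kPa.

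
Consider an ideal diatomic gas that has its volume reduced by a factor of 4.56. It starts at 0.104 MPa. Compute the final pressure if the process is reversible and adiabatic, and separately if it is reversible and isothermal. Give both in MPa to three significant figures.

For a diatomic ideal gas γ = 7/5.
Isothermal: P₂ = P₁(V₁/V₂) = 0.104×4.56 = 0.4742 MPa.
Adiabatic: P₂ = P₁(V₁/V₂)^γ = 0.104×4.56^(7/5) = 0.8701 MPa.

adiabatic: 0.870 MPa; isothermal: 0.474 MPa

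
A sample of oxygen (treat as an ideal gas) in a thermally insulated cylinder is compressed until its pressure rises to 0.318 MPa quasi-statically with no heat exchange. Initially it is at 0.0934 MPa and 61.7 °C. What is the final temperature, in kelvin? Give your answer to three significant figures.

T₂ ≈ 475 K

Along an adiabat T P^((1−γ)/γ) is constant, so T₂ = T₁ (P₂/P₁)^((γ−1)/γ).
For a diatomic ideal gas γ = 7/5, so (γ−1)/γ = 2/7.
T₁ = 61.7 °C = 334.8 K.
T₂ = 334.8 × (0.318/0.0934)^(2/7) = 475.2 K.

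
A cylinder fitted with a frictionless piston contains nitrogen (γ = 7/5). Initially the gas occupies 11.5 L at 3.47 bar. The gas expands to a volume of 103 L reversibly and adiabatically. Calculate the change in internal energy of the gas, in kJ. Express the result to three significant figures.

P₂ = P₁(V₁/V₂)^γ = 3.47×(11.5/103)^(7/5) = 0.1612 bar.
For a reversible adiabat, W_by_gas = (P₁V₁ − P₂V₂)/(γ−1).
W_by = (347000×0.0115 − 16120×0.103) / (2/5) = 5826 J.
Q = 0 ⇒ ΔU = −W_by = -5826 J.

ΔU ≈ -5.83 kJ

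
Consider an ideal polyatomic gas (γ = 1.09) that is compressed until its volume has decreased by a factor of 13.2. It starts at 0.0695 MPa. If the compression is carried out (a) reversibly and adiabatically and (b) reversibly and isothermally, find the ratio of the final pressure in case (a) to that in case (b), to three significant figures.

P_adiabatic / P_isothermal ≈ 1.26

Isothermal: P_b = P₁(V₁/V₂) = 0.0695×13.2.
Adiabatic: P_a = P₁(V₁/V₂)^γ = 0.0695×13.2^(1.09).
P_a/P_b = (V₁/V₂)^(γ−1) = 13.2^(0.09) = 1.261.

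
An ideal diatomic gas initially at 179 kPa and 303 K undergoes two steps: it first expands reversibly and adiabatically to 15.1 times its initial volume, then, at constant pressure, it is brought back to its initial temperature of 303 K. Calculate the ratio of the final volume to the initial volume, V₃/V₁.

For a diatomic ideal gas γ = 7/5.
Adiabatic step: V₂/V₁ = 15.1; T₂ = T₁·(1/15.1)^(2/5) = 102.3 K.
Isobaric step: V₃/V₂ = T₃/T₂ = 303/102.3.
V₃/V₁ = (V₂/V₁)(V₃/V₂) = 15.1 × (303/102.3) = 44.73.

V₃/V₁ ≈ 44.7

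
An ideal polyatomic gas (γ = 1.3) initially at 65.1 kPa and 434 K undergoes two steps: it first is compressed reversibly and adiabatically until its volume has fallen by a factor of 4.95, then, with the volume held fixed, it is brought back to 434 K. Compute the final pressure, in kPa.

Adiabatic step (PV^γ = const): P₂ = 65.1×4.95^(1.3) = 520.7 kPa; T₂ = 434×4.95^(0.3) = 701.2 K.
Isochoric: P₃ = P₂(T₃/T₂) = 520.7 × (434/701.2) = 322.2 kPa.

P₃ ≈ 322 kPa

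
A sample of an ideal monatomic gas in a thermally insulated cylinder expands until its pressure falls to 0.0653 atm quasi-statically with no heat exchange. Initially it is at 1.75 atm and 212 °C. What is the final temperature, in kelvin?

T₂ ≈ 130 K

Adiabatic: T₂/T₁ = (P₂/P₁)^((γ−1)/γ).
For a monatomic ideal gas γ = 5/3, so (γ−1)/γ = 2/5.
T₁ = 212 °C = 485.1 K.
T₂ = 485.1 × (0.0653/1.75)^(2/5) = 130.2 K.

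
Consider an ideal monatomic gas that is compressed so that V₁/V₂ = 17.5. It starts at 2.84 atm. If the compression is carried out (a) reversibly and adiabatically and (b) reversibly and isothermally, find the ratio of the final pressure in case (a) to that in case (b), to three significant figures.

For a monatomic ideal gas γ = 5/3.
Isothermal: P_b = P₁(V₁/V₂) = 2.84×17.5.
Adiabatic: P_a = P₁(V₁/V₂)^γ = 2.84×17.5^(5/3).
P_a/P_b = (V₁/V₂)^(γ−1) = 17.5^(2/3) = 6.74.

P_adiabatic / P_isothermal ≈ 6.74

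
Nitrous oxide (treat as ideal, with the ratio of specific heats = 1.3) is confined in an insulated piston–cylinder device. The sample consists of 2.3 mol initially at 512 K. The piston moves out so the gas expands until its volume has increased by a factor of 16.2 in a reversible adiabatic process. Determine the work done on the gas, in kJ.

W ≈ -18.5 kJ

For a reversible adiabat TV^(γ−1) is constant, so T₂ = T₁ (V₁/V₂)^(γ−1).
T₂ = 512 × (1/16.2)^(0.3) = 222 K.
Q = 0, so ΔU = W_on_gas = nCᵥΔT with Cᵥ = R/(γ−1) = 27.71 J/(mol·K).
ΔU = 2.3 × 27.71 × (222 − 512) = -18480 J.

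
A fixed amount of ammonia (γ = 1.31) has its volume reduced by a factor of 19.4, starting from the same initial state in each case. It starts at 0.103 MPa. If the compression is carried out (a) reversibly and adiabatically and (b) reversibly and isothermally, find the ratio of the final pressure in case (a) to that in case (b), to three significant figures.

P_adiabatic / P_isothermal ≈ 2.51

Isothermal: P_b = P₁(V₁/V₂) = 0.103×19.4.
Adiabatic: P_a = P₁(V₁/V₂)^γ = 0.103×19.4^(1.31).
P_a/P_b = (V₁/V₂)^(γ−1) = 19.4^(0.31) = 2.507.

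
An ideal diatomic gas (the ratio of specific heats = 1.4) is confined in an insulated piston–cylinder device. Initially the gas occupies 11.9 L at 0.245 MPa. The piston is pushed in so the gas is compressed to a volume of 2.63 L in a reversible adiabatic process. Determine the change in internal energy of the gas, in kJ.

ΔU ≈ 6.04 kJ

P₂ = P₁(V₁/V₂)^γ = 0.245×(11.9/2.63)^(1.4) = 2.028 MPa.
For a reversible adiabat, W_by_gas = (P₁V₁ − P₂V₂)/(γ−1).
W_by = (245000×0.0119 − 2.028×10^6×0.00263) / (0.4) = -6043 J.
Q = 0 ⇒ ΔU = −W_by = 6043 J.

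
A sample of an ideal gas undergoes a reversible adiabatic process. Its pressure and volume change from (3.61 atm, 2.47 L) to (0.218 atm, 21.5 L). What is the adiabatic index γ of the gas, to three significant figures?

PV^γ = const ⇒ γ = ln(P₂/P₁) / ln(V₁/V₂).
γ = ln(0.218/3.61) / ln(2.47/21.5) = 1.297.

γ ≈ 1.30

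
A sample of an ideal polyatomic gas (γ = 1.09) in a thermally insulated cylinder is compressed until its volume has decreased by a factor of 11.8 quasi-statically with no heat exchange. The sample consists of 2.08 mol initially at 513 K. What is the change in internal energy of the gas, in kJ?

ΔU ≈ 24.5 kJ

Adiabatic: T₁V₁^(γ−1) = T₂V₂^(γ−1) ⇒ T₂ = T₁ (V₁/V₂)^(γ−1).
T₂ = 513 × 11.8^(0.09) = 640.6 K.
Q = 0, so ΔU = W_on_gas = nCᵥΔT with Cᵥ = R/(γ−1) = 92.38 J/(mol·K).
ΔU = 2.08 × 92.38 × (640.6 − 513) = 24520 J.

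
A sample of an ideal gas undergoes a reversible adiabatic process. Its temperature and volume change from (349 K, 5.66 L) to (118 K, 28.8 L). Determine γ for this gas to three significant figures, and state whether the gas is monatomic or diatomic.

TV^(γ−1) = const ⇒ γ − 1 = ln(T₂/T₁) / ln(V₁/V₂).
γ = 1 + ln(118/349) / ln(5.66/28.8) = 1.667.
γ ≈ 1.67 is close to 5/3, so the gas is monatomic.

γ ≈ 1.67; monatomic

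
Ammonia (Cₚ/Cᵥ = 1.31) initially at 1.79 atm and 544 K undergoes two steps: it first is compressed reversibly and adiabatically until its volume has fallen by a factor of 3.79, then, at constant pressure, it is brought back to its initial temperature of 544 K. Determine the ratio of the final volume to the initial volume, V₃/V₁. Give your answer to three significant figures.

Adiabatic step: V₂/V₁ = 0.2639; T₂ = T₁·3.79^(0.31) = 822.2 K.
Isobaric step: V₃/V₂ = T₃/T₂ = 544/822.2.
V₃/V₁ = (V₂/V₁)(V₃/V₂) = 0.2639 × (544/822.2) = 0.1746.

V₃/V₁ ≈ 0.175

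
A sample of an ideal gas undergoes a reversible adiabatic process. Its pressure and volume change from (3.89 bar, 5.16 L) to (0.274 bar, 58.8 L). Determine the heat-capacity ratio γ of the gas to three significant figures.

PV^γ = const ⇒ γ = ln(P₂/P₁) / ln(V₁/V₂).
γ = ln(0.274/3.89) / ln(5.16/58.8) = 1.09.

γ ≈ 1.09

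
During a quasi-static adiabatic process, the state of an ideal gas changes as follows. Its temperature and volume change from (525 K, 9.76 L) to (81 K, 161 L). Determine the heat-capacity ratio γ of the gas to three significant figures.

γ ≈ 1.67

TV^(γ−1) = const ⇒ γ − 1 = ln(T₂/T₁) / ln(V₁/V₂).
γ = 1 + ln(81/525) / ln(9.76/161) = 1.667.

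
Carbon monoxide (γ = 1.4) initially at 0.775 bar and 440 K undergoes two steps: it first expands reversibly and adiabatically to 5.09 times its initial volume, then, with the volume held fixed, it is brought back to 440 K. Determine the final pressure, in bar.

Adiabatic step (PV^γ = const): P₂ = 0.775×(1/5.09)^(1.4) = 0.07941 bar; T₂ = 440×(1/5.09)^(0.4) = 229.5 K.
Isochoric: P₃ = P₂(T₃/T₂) = 0.07941 × (440/229.5) = 0.1523 bar.

P₃ ≈ 0.152 bar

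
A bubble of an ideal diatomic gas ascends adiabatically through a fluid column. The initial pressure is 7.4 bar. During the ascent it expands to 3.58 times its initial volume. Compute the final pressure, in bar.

P₂ ≈ 1.24 bar

Adiabatic: P₁V₁^γ = P₂V₂^γ ⇒ P₂ = P₁ (V₁/V₂)^γ.
For a diatomic ideal gas γ = 7/5.
P₂ = 7.4 × (1/3.58)^(7/5) = 1.241 bar.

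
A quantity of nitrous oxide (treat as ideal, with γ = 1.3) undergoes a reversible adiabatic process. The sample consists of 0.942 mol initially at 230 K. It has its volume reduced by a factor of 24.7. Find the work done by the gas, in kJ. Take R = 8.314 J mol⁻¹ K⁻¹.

W ≈ -9.71 kJ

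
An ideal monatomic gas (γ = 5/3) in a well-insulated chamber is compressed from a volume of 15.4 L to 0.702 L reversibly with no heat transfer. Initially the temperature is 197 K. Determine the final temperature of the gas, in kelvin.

T₂ ≈ 1540 K

Adiabatic: T₁V₁^(γ−1) = T₂V₂^(γ−1) ⇒ T₂ = T₁ (V₁/V₂)^(γ−1).
T₂ = 197 × (15.4/0.702)^(2/3) = 1544 K.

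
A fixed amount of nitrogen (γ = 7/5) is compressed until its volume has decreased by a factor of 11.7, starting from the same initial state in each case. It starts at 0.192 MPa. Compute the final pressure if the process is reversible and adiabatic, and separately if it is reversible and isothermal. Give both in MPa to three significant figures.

adiabatic: 6.01 MPa; isothermal: 2.25 MPa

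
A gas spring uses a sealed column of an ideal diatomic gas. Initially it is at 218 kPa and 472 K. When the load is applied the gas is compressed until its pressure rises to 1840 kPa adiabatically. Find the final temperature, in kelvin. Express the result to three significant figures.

T₂ ≈ 868 K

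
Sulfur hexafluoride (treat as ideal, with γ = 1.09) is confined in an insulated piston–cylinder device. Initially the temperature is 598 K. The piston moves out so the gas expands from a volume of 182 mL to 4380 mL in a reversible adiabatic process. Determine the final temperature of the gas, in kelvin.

Adiabatic: T₁V₁^(γ−1) = T₂V₂^(γ−1) ⇒ T₂ = T₁ (V₁/V₂)^(γ−1).
T₂ = 598 × (182/4380)^(0.09) = 449.1 K.

T₂ ≈ 449 K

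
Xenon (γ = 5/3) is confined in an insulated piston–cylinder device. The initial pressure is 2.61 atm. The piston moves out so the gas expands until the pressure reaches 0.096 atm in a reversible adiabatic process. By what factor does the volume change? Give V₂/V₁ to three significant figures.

V₂/V₁ ≈ 7.25

From PV^γ = const, V₂/V₁ = (P₁/P₂)^(1/γ).
V₂/V₁ = (2.61/0.096)^(3/5) = 7.255.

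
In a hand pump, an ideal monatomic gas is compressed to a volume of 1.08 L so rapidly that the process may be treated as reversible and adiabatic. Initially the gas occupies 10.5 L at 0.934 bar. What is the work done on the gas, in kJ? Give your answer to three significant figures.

γ = 5/3 for a monatomic ideal gas.
P₂ = P₁(V₁/V₂)^γ = 0.934×(10.5/1.08)^(5/3) = 41.36 bar.
For a reversible adiabat, W_by_gas = (P₁V₁ − P₂V₂)/(γ−1).
W_by = (93400×0.0105 − 4.136×10^6×0.00108) / (2/3) = -5230 J.
W_on_gas = −W_by = 5230 J.

W ≈ 5.23 kJ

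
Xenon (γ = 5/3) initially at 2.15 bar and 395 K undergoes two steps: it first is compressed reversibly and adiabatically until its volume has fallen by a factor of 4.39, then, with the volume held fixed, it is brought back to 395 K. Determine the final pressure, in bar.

Adiabatic step (PV^γ = const): P₂ = 2.15×4.39^(5/3) = 25.31 bar; T₂ = 395×4.39^(2/3) = 1059 K.
Isochoric: P₃ = P₂(T₃/T₂) = 25.31 × (395/1059) = 9.438 bar.

P₃ ≈ 9.44 bar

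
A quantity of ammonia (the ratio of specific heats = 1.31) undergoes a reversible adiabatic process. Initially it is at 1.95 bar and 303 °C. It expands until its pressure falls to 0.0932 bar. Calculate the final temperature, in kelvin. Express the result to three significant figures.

Along an adiabat T P^((1−γ)/γ) is constant, so T₂ = T₁ (P₂/P₁)^((γ−1)/γ).
T₁ = 303 °C = 576.1 K.
T₂ = 576.1 × (0.0932/1.95)^(0.237) = 280.6 K.

T₂ ≈ 281 K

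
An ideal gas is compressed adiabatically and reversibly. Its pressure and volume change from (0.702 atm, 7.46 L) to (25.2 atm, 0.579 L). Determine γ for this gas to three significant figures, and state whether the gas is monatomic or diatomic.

PV^γ = const ⇒ γ = ln(P₂/P₁) / ln(V₁/V₂).
γ = ln(25.2/0.702) / ln(7.46/0.579) = 1.401.
γ ≈ 1.40 is close to 7/5, so the gas is diatomic.

γ ≈ 1.40; diatomic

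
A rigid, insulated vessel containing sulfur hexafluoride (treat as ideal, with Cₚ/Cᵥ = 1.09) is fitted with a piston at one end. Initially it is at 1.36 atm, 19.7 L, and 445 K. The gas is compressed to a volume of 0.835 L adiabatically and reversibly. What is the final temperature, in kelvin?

Adiabatic: T₁V₁^(γ−1) = T₂V₂^(γ−1) ⇒ T₂ = T₁ (V₁/V₂)^(γ−1).
T₂ = 445 × (19.7/0.835)^(0.09) = 591.4 K.

T₂ ≈ 591 K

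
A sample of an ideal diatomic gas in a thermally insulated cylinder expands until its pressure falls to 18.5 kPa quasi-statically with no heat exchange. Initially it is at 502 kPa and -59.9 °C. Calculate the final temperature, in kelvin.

T₂ ≈ 83.0 K

Along an adiabat T P^((1−γ)/γ) is constant, so T₂ = T₁ (P₂/P₁)^((γ−1)/γ).
For a diatomic ideal gas γ = 7/5, so (γ−1)/γ = 2/7.
T₁ = -59.9 °C = 213.2 K.
T₂ = 213.2 × (18.5/502)^(2/7) = 83.04 K.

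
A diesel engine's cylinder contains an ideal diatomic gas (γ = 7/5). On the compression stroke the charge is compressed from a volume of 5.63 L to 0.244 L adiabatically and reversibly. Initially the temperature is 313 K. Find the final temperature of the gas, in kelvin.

For a reversible adiabat TV^(γ−1) is constant, so T₂ = T₁ (V₁/V₂)^(γ−1).
T₂ = 313 × (5.63/0.244)^(2/5) = 1098 K.

T₂ ≈ 1100 K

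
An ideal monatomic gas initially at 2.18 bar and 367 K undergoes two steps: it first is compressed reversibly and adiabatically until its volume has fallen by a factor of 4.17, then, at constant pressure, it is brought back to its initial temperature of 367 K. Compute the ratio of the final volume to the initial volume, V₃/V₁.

V₃/V₁ ≈ 0.0926

For a monatomic ideal gas γ = 5/3.
Adiabatic step: V₂/V₁ = 0.2398; T₂ = T₁·4.17^(2/3) = 950.8 K.
Isobaric step: V₃/V₂ = T₃/T₂ = 367/950.8.
V₃/V₁ = (V₂/V₁)(V₃/V₂) = 0.2398 × (367/950.8) = 0.09256.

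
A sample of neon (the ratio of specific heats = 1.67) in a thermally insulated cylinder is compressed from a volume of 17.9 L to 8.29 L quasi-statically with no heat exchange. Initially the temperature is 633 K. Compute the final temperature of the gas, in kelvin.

T₂ ≈ 1060 K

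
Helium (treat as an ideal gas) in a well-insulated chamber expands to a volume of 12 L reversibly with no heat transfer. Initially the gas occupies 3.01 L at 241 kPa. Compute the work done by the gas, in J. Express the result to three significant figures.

W ≈ 655 J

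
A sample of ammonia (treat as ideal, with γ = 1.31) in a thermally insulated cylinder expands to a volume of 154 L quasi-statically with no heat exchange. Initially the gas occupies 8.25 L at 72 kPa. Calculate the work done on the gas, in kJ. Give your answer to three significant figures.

P₂ = P₁(V₁/V₂)^γ = 72×(8.25/154)^(1.31) = 1.557 kPa.
For a reversible adiabat, W_by_gas = (P₁V₁ − P₂V₂)/(γ−1).
W_by = (72000×0.00825 − 1557×0.154) / (0.31) = 1143 J.
W_on_gas = −W_by = -1143 J.

W ≈ -1.14 kJ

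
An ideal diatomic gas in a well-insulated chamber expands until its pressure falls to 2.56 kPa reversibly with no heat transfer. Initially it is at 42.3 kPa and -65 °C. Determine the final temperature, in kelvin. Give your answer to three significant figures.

Along an adiabat T P^((1−γ)/γ) is constant, so T₂ = T₁ (P₂/P₁)^((γ−1)/γ).
For a diatomic ideal gas γ = 7/5, so (γ−1)/γ = 2/7.
T₁ = -65 °C = 208.1 K.
T₂ = 208.1 × (2.56/42.3)^(2/7) = 93.4 K.

T₂ ≈ 93.4 K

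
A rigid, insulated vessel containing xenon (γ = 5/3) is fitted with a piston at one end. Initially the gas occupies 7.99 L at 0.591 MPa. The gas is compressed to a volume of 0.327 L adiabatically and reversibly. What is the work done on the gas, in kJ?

P₂ = P₁(V₁/V₂)^γ = 0.591×(7.99/0.327)^(5/3) = 121.6 MPa.
For a reversible adiabat, W_by_gas = (P₁V₁ − P₂V₂)/(γ−1).
W_by = (591000×0.00799 − 1.216×10^8×0.000327) / (2/3) = -52560 J.
W_on_gas = −W_by = 52560 J.

W ≈ 52.6 kJ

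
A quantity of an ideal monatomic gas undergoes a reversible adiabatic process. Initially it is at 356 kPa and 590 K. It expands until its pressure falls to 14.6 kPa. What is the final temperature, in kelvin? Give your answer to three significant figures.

T₂ ≈ 164 K

Along an adiabat T P^((1−γ)/γ) is constant, so T₂ = T₁ (P₂/P₁)^((γ−1)/γ).
For a monatomic ideal gas γ = 5/3, so (γ−1)/γ = 2/5.
T₂ = 590 × (14.6/356)^(2/5) = 164.4 K.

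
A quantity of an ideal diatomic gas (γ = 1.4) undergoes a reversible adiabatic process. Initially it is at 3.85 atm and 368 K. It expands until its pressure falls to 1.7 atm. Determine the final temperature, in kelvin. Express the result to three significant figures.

Adiabatic: T₂/T₁ = (P₂/P₁)^((γ−1)/γ).
T₂ = 368 × (1.7/3.85)^(0.286) = 291.4 K.

T₂ ≈ 291 K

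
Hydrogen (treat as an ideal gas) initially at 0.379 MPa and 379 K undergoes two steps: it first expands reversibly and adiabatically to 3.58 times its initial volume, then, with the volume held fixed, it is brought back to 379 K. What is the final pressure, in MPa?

P₃ ≈ 0.106 MPa

For a diatomic ideal gas γ = 7/5.
Adiabatic step (PV^γ = const): P₂ = 0.379×(1/3.58)^(7/5) = 0.06356 MPa; T₂ = 379×(1/3.58)^(2/5) = 227.6 K.
Isochoric: P₃ = P₂(T₃/T₂) = 0.06356 × (379/227.6) = 0.1059 MPa.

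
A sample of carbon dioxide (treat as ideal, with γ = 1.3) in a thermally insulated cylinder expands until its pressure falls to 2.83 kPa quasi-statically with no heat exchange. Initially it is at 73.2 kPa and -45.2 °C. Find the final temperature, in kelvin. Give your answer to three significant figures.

T₂ ≈ 108 K

Along an adiabat T P^((1−γ)/γ) is constant, so T₂ = T₁ (P₂/P₁)^((γ−1)/γ).
T₁ = -45.2 °C = 227.9 K.
T₂ = 227.9 × (2.83/73.2)^(0.231) = 107.6 K.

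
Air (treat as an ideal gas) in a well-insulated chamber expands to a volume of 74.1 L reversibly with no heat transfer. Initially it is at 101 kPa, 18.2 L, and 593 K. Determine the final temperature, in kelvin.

For a reversible adiabat TV^(γ−1) is constant, so T₂ = T₁ (V₁/V₂)^(γ−1).
γ = 7/5 for a diatomic ideal gas.
T₂ = 593 × (18.2/74.1)^(2/5) = 338.2 K.

T₂ ≈ 338 K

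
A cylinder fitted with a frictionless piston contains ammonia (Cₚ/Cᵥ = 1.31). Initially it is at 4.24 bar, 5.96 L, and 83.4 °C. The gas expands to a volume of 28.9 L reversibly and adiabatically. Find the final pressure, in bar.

P₂ ≈ 0.536 bar

Adiabatic: P₁V₁^γ = P₂V₂^γ ⇒ P₂ = P₁ (V₁/V₂)^γ.
P₂ = 4.24 × (5.96/28.9)^(1.31) = 0.536 bar.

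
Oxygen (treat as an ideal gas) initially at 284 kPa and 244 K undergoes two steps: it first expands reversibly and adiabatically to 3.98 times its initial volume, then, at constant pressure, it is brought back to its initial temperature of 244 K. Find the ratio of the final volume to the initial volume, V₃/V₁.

For a diatomic ideal gas γ = 7/5.
Adiabatic step: V₂/V₁ = 3.98; T₂ = T₁·(1/3.98)^(2/5) = 140.4 K.
Isobaric step: V₃/V₂ = T₃/T₂ = 244/140.4.
V₃/V₁ = (V₂/V₁)(V₃/V₂) = 3.98 × (244/140.4) = 6.916.

V₃/V₁ ≈ 6.92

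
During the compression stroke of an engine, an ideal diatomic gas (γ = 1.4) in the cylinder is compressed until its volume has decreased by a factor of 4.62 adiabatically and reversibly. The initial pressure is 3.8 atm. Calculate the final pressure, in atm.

P₂ ≈ 32.4 atm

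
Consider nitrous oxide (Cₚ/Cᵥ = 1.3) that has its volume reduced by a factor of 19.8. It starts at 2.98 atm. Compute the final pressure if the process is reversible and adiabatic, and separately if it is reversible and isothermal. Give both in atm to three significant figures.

adiabatic: 145 atm; isothermal: 59.0 atm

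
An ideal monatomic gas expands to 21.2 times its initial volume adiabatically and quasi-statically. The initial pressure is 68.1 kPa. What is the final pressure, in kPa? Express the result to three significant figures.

P₂ ≈ 0.419 kPa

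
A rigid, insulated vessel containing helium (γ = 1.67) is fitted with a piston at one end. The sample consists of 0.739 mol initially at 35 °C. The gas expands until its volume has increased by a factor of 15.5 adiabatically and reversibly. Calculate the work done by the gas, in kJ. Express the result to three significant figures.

W ≈ 2.38 kJ

For a reversible adiabat TV^(γ−1) is constant, so T₂ = T₁ (V₁/V₂)^(γ−1).
T₁ = 35 °C = 308.1 K.
T₂ = 308.1 × (1/15.5)^(0.67) = 49.12 K.
Q = 0, so ΔU = W_on_gas = nCᵥΔT with Cᵥ = R/(γ−1) = 12.41 J/(mol·K).
ΔU = 0.739 × 12.41 × (49.12 − 308.1) = -2375 J.
Work done by the gas = −ΔU = 2375 J.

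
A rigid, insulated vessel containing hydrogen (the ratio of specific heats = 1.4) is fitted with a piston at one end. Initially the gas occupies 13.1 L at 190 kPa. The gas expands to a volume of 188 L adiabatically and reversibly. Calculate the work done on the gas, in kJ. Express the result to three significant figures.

P₂ = P₁(V₁/V₂)^γ = 190×(13.1/188)^(1.4) = 4.562 kPa.
For a reversible adiabat, W_by_gas = (P₁V₁ − P₂V₂)/(γ−1).
W_by = (190000×0.0131 − 4562×0.188) / (0.4) = 4079 J.
W_on_gas = −W_by = -4079 J.

W ≈ -4.08 kJ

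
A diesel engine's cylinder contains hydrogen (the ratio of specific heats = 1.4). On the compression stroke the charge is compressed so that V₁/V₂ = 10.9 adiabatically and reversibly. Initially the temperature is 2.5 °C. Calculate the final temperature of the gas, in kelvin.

T₂ ≈ 717 K

Adiabatic: T₁V₁^(γ−1) = T₂V₂^(γ−1) ⇒ T₂ = T₁ (V₁/V₂)^(γ−1).
T₁ = 2.5 °C = 275.6 K.
T₂ = 275.6 × 10.9^(0.4) = 716.7 K.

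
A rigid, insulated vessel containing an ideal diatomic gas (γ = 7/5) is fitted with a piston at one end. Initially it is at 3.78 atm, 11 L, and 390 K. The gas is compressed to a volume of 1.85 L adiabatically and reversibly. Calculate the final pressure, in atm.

Adiabatic: P₁V₁^γ = P₂V₂^γ ⇒ P₂ = P₁ (V₁/V₂)^γ.
P₂ = 3.78 × (11/1.85)^(7/5) = 45.86 atm.

P₂ ≈ 45.9 atm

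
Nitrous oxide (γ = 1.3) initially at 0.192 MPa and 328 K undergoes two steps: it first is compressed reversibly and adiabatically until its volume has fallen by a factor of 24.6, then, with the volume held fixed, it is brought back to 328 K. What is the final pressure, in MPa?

P₃ ≈ 4.72 MPa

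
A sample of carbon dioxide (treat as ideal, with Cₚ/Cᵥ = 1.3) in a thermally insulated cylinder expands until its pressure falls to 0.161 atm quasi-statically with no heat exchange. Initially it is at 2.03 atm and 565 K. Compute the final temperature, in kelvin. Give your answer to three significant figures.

T₂ ≈ 315 K

Adiabatic: T₂/T₁ = (P₂/P₁)^((γ−1)/γ).
T₂ = 565 × (0.161/2.03)^(0.231) = 314.8 K.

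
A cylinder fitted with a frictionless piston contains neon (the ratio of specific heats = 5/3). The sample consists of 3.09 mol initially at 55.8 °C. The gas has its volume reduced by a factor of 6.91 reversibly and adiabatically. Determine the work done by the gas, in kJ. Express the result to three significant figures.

For a reversible adiabat TV^(γ−1) is constant, so T₂ = T₁ (V₁/V₂)^(γ−1).
T₁ = 55.8 °C = 328.9 K.
T₂ = 328.9 × 6.91^(2/3) = 1193 K.
Q = 0, so ΔU = W_on_gas = nCᵥΔT with Cᵥ = R/(γ−1) = 12.47 J/(mol·K).
ΔU = 3.09 × 12.47 × (1193 − 328.9) = 33310 J.
Work done by the gas = −ΔU = -33310 J.

W ≈ -33.3 kJ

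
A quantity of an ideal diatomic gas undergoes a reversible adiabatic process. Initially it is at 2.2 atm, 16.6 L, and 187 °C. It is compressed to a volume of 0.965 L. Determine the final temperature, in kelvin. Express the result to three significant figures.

For a reversible adiabat TV^(γ−1) is constant, so T₂ = T₁ (V₁/V₂)^(γ−1).
γ = 7/5 for a diatomic ideal gas.
T₁ = 187 °C = 460.1 K.
T₂ = 460.1 × (16.6/0.965)^(2/5) = 1436 K.

T₂ ≈ 1440 K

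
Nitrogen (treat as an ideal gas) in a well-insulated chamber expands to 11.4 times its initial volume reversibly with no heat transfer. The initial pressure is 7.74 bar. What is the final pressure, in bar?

Adiabatic: P₁V₁^γ = P₂V₂^γ ⇒ P₂ = P₁ (V₁/V₂)^γ.
For a diatomic ideal gas γ = 7/5.
P₂ = 7.74 × (1/11.4)^(7/5) = 0.2565 bar.

P₂ ≈ 0.256 bar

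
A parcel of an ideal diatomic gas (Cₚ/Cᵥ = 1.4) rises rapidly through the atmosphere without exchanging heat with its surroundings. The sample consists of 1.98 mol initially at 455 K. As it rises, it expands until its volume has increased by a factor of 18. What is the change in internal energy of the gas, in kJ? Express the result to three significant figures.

Adiabatic: T₁V₁^(γ−1) = T₂V₂^(γ−1) ⇒ T₂ = T₁ (V₁/V₂)^(γ−1).
T₂ = 455 × (1/18)^(0.4) = 143.2 K.
Q = 0, so ΔU = W_on_gas = nCᵥΔT with Cᵥ = R/(γ−1) = 20.79 J/(mol·K).
ΔU = 1.98 × 20.79 × (143.2 − 455) = -12830 J.

ΔU ≈ -12.8 kJ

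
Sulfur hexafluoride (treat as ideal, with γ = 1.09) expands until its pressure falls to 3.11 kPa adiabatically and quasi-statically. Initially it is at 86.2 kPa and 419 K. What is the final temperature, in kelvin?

Along an adiabat T P^((1−γ)/γ) is constant, so T₂ = T₁ (P₂/P₁)^((γ−1)/γ).
T₂ = 419 × (3.11/86.2)^(0.0826) = 318.5 K.

T₂ ≈ 318 K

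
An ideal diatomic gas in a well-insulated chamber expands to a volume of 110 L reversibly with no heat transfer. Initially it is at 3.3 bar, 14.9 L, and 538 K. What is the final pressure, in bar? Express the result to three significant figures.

Adiabatic: P₁V₁^γ = P₂V₂^γ ⇒ P₂ = P₁ (V₁/V₂)^γ.
γ = 7/5 for a diatomic ideal gas.
P₂ = 3.3 × (14.9/110)^(7/5) = 0.2009 bar.

P₂ ≈ 0.201 bar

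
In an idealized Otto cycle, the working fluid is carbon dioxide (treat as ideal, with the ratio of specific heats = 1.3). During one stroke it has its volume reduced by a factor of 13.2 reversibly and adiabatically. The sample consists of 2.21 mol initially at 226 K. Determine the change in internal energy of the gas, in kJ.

Adiabatic: T₁V₁^(γ−1) = T₂V₂^(γ−1) ⇒ T₂ = T₁ (V₁/V₂)^(γ−1).
T₂ = 226 × 13.2^(0.3) = 490.1 K.
Q = 0, so ΔU = W_on_gas = nCᵥΔT with Cᵥ = R/(γ−1) = 27.71 J/(mol·K).
ΔU = 2.21 × 27.71 × (490.1 − 226) = 16170 J.

ΔU ≈ 16.2 kJ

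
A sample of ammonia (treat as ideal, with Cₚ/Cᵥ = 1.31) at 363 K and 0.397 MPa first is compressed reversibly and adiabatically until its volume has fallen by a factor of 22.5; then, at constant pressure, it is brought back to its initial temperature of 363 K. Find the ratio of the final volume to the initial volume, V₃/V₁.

V₃/V₁ ≈ 0.0169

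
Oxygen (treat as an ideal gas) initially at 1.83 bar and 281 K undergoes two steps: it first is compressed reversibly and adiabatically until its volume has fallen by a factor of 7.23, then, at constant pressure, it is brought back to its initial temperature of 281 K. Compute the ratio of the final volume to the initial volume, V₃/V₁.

V₃/V₁ ≈ 0.0627

For a diatomic ideal gas γ = 7/5.
Adiabatic step: V₂/V₁ = 0.1383; T₂ = T₁·7.23^(2/5) = 620 K.
Isobaric step: V₃/V₂ = T₃/T₂ = 281/620.
V₃/V₁ = (V₂/V₁)(V₃/V₂) = 0.1383 × (281/620) = 0.06269.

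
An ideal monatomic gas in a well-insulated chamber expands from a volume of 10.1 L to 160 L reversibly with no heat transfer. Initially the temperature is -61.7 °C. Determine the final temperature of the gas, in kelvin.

T₂ ≈ 33.5 K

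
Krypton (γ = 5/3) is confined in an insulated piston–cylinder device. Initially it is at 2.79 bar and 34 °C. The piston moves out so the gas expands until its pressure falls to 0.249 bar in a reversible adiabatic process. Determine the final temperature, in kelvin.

T₂ ≈ 117 K

Adiabatic: T₂/T₁ = (P₂/P₁)^((γ−1)/γ).
T₁ = 34 °C = 307.1 K.
T₂ = 307.1 × (0.249/2.79)^(2/5) = 116.8 K.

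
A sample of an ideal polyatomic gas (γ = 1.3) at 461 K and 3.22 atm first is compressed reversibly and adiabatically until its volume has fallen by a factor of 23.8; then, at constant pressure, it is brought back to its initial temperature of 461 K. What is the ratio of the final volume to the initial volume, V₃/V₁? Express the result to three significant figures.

Adiabatic step: V₂/V₁ = 0.04202; T₂ = T₁·23.8^(0.3) = 1193 K.
Isobaric step: V₃/V₂ = T₃/T₂ = 461/1193.
V₃/V₁ = (V₂/V₁)(V₃/V₂) = 0.04202 × (461/1193) = 0.01623.

V₃/V₁ ≈ 0.0162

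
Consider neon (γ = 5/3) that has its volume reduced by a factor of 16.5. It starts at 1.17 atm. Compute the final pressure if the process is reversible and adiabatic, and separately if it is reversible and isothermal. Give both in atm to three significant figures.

adiabatic: 125 atm; isothermal: 19.3 atm

Isothermal: P₂ = P₁(V₁/V₂) = 1.17×16.5 = 19.3 atm.
Adiabatic: P₂ = P₁(V₁/V₂)^γ = 1.17×16.5^(5/3) = 125.1 atm.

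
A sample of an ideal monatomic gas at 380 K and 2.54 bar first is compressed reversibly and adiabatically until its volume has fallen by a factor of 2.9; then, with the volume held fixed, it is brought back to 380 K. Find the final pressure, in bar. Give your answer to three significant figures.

P₃ ≈ 7.37 bar

For a monatomic ideal gas γ = 5/3.
Adiabatic step (PV^γ = const): P₂ = 2.54×2.9^(5/3) = 14.98 bar; T₂ = 380×2.9^(2/3) = 772.8 K.
Isochoric: P₃ = P₂(T₃/T₂) = 14.98 × (380/772.8) = 7.366 bar.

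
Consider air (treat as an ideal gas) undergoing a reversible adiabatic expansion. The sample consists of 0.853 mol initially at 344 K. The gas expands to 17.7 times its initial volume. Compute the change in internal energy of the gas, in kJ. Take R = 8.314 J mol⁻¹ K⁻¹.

For a reversible adiabat TV^(γ−1) is constant, so T₂ = T₁ (V₁/V₂)^(γ−1).
γ = 7/5 for a diatomic ideal gas, so γ−1 = 2/5.
T₂ = 344 × (1/17.7)^(2/5) = 109 K.
Q = 0, so ΔU = W_on_gas = nCᵥΔT with Cᵥ = R/(γ−1) = 20.79 J/(mol·K).
ΔU = 0.853 × 20.79 × (109 − 344) = -4167 J.

ΔU ≈ -4.17 kJ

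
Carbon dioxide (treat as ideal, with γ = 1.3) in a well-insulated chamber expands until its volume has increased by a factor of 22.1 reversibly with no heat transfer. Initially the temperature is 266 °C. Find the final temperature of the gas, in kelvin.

T₂ ≈ 213 K

Adiabatic: T₁V₁^(γ−1) = T₂V₂^(γ−1) ⇒ T₂ = T₁ (V₁/V₂)^(γ−1).
T₁ = 266 °C = 539.1 K.
T₂ = 539.1 × (1/22.1)^(0.3) = 213 K.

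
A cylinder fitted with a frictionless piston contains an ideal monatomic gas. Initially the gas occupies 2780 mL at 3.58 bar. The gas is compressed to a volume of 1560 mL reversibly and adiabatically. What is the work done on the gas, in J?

γ = 5/3 for a monatomic ideal gas.
P₂ = P₁(V₁/V₂)^γ = 3.58×(2780/1560)^(5/3) = 9.377 bar.
For a reversible adiabat, W_by_gas = (P₁V₁ − P₂V₂)/(γ−1).
W_by = (358000×0.00278 − 937700×0.00156) / (2/3) = -701.5 J.
W_on_gas = −W_by = 701.5 J.

W ≈ 701 J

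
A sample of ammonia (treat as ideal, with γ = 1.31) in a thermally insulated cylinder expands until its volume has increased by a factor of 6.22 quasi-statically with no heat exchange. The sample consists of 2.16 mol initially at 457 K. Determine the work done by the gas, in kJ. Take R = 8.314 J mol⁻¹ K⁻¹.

W ≈ 11.5 kJ

Adiabatic: T₁V₁^(γ−1) = T₂V₂^(γ−1) ⇒ T₂ = T₁ (V₁/V₂)^(γ−1).
T₂ = 457 × (1/6.22)^(0.31) = 259.3 K.
Q = 0, so ΔU = W_on_gas = nCᵥΔT with Cᵥ = R/(γ−1) = 26.82 J/(mol·K).
ΔU = 2.16 × 26.82 × (259.3 − 457) = -11450 J.
Work done by the gas = −ΔU = 11450 J.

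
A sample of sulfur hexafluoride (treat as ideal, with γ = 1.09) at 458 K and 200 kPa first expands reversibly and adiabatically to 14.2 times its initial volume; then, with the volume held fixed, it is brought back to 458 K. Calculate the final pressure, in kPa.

Adiabatic step (PV^γ = const): P₂ = 200×(1/14.2)^(1.09) = 11.09 kPa; T₂ = 458×(1/14.2)^(0.09) = 360.7 K.
Isochoric: P₃ = P₂(T₃/T₂) = 11.09 × (458/360.7) = 14.08 kPa.

P₃ ≈ 14.1 kPa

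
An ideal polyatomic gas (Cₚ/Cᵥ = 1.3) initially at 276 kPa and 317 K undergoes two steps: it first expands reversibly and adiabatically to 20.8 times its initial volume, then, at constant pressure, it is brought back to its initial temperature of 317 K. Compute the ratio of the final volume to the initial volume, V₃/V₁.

V₃/V₁ ≈ 51.7

Adiabatic step: V₂/V₁ = 20.8; T₂ = T₁·(1/20.8)^(0.3) = 127.5 K.
Isobaric step: V₃/V₂ = T₃/T₂ = 317/127.5.
V₃/V₁ = (V₂/V₁)(V₃/V₂) = 20.8 × (317/127.5) = 51.7.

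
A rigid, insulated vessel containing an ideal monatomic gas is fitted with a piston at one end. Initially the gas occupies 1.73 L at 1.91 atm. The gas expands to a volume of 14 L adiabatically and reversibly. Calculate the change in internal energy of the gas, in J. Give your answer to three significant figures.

ΔU ≈ -378 J

γ = 5/3 for a monatomic ideal gas.
P₂ = P₁(V₁/V₂)^γ = 1.91×(1.73/14)^(5/3) = 0.05855 atm.
For a reversible adiabat, W_by_gas = (P₁V₁ − P₂V₂)/(γ−1).
W_by = (193500×0.00173 − 5933×0.014) / (2/3) = 377.6 J.
Q = 0 ⇒ ΔU = −W_by = -377.6 J.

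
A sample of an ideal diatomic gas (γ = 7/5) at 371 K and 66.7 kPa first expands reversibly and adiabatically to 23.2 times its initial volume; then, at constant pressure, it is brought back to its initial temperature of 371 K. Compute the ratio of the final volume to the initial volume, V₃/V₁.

Adiabatic step: V₂/V₁ = 23.2; T₂ = T₁·(1/23.2)^(2/5) = 105.5 K.
Isobaric step: V₃/V₂ = T₃/T₂ = 371/105.5.
V₃/V₁ = (V₂/V₁)(V₃/V₂) = 23.2 × (371/105.5) = 81.6.

V₃/V₁ ≈ 81.6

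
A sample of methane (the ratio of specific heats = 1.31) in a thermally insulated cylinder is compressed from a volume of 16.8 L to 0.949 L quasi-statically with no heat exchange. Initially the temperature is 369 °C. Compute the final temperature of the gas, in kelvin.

For a reversible adiabat TV^(γ−1) is constant, so T₂ = T₁ (V₁/V₂)^(γ−1).
T₁ = 369 °C = 642.1 K.
T₂ = 642.1 × (16.8/0.949)^(0.31) = 1565 K.

T₂ ≈ 1570 K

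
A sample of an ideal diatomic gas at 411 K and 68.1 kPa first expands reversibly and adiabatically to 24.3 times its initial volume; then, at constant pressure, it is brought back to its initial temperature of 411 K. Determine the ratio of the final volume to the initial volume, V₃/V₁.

V₃/V₁ ≈ 87.1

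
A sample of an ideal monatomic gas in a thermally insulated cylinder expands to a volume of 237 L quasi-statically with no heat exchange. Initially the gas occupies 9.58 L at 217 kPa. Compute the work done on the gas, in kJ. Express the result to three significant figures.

γ = 5/3 for a monatomic ideal gas.
P₂ = P₁(V₁/V₂)^γ = 217×(9.58/237)^(5/3) = 1.033 kPa.
For a reversible adiabat, W_by_gas = (P₁V₁ − P₂V₂)/(γ−1).
W_by = (217000×0.00958 − 1033×0.237) / (2/3) = 2751 J.
W_on_gas = −W_by = -2751 J.

W ≈ -2.75 kJ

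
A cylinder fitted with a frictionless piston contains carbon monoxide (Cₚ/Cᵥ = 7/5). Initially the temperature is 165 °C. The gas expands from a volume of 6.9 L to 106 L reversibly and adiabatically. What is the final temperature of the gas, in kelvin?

For a reversible adiabat TV^(γ−1) is constant, so T₂ = T₁ (V₁/V₂)^(γ−1).
T₁ = 165 °C = 438.1 K.
T₂ = 438.1 × (6.9/106)^(2/5) = 146.9 K.

T₂ ≈ 147 K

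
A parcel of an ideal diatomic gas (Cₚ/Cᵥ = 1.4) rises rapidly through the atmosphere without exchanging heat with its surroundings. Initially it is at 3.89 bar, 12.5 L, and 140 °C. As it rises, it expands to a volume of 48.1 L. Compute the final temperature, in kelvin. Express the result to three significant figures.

T₂ ≈ 241 K

Adiabatic: T₁V₁^(γ−1) = T₂V₂^(γ−1) ⇒ T₂ = T₁ (V₁/V₂)^(γ−1).
T₁ = 140 °C = 413.1 K.
T₂ = 413.1 × (12.5/48.1)^(0.4) = 241 K.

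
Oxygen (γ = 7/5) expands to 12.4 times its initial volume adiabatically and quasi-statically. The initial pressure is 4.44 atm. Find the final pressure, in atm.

P₂ ≈ 0.131 atm

Since PV^γ is constant along a reversible adiabat, P₂ = P₁ (V₁/V₂)^γ.
P₂ = 4.44 × (1/12.4)^(7/5) = 0.1308 atm.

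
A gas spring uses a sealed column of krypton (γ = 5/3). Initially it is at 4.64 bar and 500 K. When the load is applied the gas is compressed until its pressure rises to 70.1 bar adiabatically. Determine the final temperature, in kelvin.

T₂ ≈ 1480 K

Along an adiabat T P^((1−γ)/γ) is constant, so T₂ = T₁ (P₂/P₁)^((γ−1)/γ).
T₂ = 500 × (70.1/4.64)^(2/5) = 1481 K.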